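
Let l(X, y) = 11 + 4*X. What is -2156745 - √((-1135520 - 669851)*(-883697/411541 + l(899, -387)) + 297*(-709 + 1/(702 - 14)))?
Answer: -2156745 - I*√32610026325393601226068901/70785052 ≈ -2.1567e+6 - 80674.0*I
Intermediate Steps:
-2156745 - √((-1135520 - 669851)*(-883697/411541 + l(899, -387)) + 297*(-709 + 1/(702 - 14))) = -2156745 - √((-1135520 - 669851)*(-883697/411541 + (11 + 4*899)) + 297*(-709 + 1/(702 - 14))) = -2156745 - √(-1805371*(-883697*1/411541 + (11 + 3596)) + 297*(-709 + 1/688)) = -2156745 - √(-1805371*(-883697/411541 + 3607) + 297*(-709 + 1/688)) = -2156745 - √(-1805371*1483544690/411541 + 297*(-487791/688)) = -2156745 - √(-2678348560529990/411541 - 144873927/688) = -2156745 - √(-1842763431205424627/283140208) = -2156745 - I*√32610026325393601226068901/70785052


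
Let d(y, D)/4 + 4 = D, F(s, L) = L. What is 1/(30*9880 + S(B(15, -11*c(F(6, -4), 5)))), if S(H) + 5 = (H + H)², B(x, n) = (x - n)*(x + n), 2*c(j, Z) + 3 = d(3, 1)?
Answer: 4/694191205 ≈ 5.7621e-9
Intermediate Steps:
d(y, D) = -16 + 4*D
c(j, Z) = -15/2 (c(j, Z) = -3/2 + (-16 + 4*1)/2 = -3/2 + (-16 + 4)/2 = -3/2 + (½)*(-12) = -3/2 - 6 = -15/2)
B(x, n) = (n + x)*(x - n) (B(x, n) = (x - n)*(n + x) = (n + x)*(x - n))
S(H) = -5 + 4*H² (S(H) = -5 + (H + H)² = -5 + (2*H)² = -5 + 4*H²)
1/(30*9880 + S(B(15, -11*c(F(6, -4), 5)))) = 1/(30*9880 + (-5 + 4*(15² - (-11*(-15/2))²)²)) = 1/(296400 + (-5 + 4*(225 - (165/2)²)²)) = 1/(296400 + (-5 + 4*(225 - 1*27225/4)²)) = 1/(296400 + (-5 + 4*(225 - 27225/4)²)) = 1/(296400 + (-5 + 4*(-26325/4)²)) = 1/(296400 + (-5 + 4*(693005625/16))) = 1/(296400 + (-5 + 693005625/4)) = 1/(296400 + 693005605/4) = 1/(694191205/4) = 4/694191205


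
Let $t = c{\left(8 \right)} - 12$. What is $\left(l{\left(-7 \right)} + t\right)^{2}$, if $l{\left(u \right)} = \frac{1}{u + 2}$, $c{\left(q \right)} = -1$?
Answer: $\frac{4356}{25} \approx 174.24$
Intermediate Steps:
$l{\left(u \right)} = \frac{1}{2 + u}$
$t = -13$ ($t = -1 - 12 = -13$)
$\left(l{\left(-7 \right)} + t\right)^{2} = \left(\frac{1}{2 - 7} - 13\right)^{2} = \left(\frac{1}{-5} - 13\right)^{2} = \left(- \frac{1}{5} - 13\right)^{2} = \left(- \frac{66}{5}\right)^{2} = \frac{4356}{25}$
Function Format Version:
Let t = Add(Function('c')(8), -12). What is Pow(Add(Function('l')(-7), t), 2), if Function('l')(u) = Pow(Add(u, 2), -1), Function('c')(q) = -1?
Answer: Rational(4356, 25) ≈ 174.24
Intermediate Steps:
Function('l')(u) = Pow(Add(2, u), -1)
t = -13 (t = Add(-1, -12) = -13)
Pow(Add(Function('l')(-7), t), 2) = Pow(Add(Pow(Add(2, -7), -1), -13), 2) = Pow(Add(Pow(-5, -1), -13), 2) = Pow(Add(Rational(-1, 5), -13), 2) = Pow(Rational(-66, 5), 2) = Rational(4356, 25)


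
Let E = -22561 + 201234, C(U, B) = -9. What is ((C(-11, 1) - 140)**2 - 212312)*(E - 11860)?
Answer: -31712986243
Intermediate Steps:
E = 178673
((C(-11, 1) - 140)**2 - 212312)*(E - 11860) = ((-9 - 140)**2 - 212312)*(178673 - 11860) = ((-149)**2 - 212312)*166813 = (22201 - 212312)*166813 = -190111*166813 = -31712986243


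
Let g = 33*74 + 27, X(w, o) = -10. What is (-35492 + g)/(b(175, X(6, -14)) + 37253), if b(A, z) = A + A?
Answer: -33023/37603 ≈ -0.87820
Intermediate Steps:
b(A, z) = 2*A
g = 2469 (g = 2442 + 27 = 2469)
(-35492 + g)/(b(175, X(6, -14)) + 37253) = (-35492 + 2469)/(2*175 + 37253) = -33023/(350 + 37253) = -33023/37603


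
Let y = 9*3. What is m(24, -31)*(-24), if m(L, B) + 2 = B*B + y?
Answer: -23664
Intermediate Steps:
y = 27
m(L, B) = 25 + B² (m(L, B) = -2 + (B*B + 27) = -2 + (B² + 27) = -2 + (27 + B²) = 25 + B²)
m(24, -31)*(-24) = (25 + (-31)²)*(-24) = (25 + 961)*(-24) = 986*(-24) = -23664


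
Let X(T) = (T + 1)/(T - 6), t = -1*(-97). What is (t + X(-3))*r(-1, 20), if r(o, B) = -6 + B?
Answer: 12250/9 ≈ 1361.1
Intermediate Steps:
t = 97
X(T) = (1 + T)/(-6 + T)
(t + X(-3))*r(-1, 20) = (97 + (1 - 3)/(-6 - 3))*(-6 + 20) = (97 - 2/(-9))*14 = (97 - ⅑*(-2))*14 = (97 + 2/9)*14 = (875/9)*14 = 12250/9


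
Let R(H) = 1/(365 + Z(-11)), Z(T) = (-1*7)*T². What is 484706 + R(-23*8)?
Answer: 233628291/482 ≈ 4.8471e+5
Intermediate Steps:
Z(T) = -7*T²
R(H) = -1/482 (R(H) = 1/(365 - 7*(-11)²) = 1/(365 - 7*121) = 1/(365 - 847) = 1/(-482) = -1/482)
484706 + R(-23*8) = 484706 - 1/482 = 233628291/482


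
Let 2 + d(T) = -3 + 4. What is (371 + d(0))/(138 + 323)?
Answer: 370/461 ≈ 0.80260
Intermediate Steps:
d(T) = -1 (d(T) = -2 + (-3 + 4) = -2 + 1 = -1)
(371 + d(0))/(138 + 323) = (371 - 1)/(138 + 323) = 370/461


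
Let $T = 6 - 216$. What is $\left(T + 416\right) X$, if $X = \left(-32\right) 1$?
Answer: $-6592$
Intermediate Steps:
$T = -210$ ($T = 6 - 216 = -210$)
$X = -32$
$\left(T + 416\right) X = \left(-210 + 416\right) \left(-32\right) = 206 \left(-32\right) = -6592$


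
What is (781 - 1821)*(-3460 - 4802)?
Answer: 8592480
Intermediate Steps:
(781 - 1821)*(-3460 - 4802) = -1040*(-8262) = 8592480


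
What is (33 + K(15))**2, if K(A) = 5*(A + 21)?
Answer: 45369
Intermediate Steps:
K(A) = 105 + 5*A (K(A) = 5*(21 + A) = 105 + 5*A)
(33 + K(15))**2 = (33 + (105 + 5*15))**2 = (33 + (105 + 75))**2 = (33 + 180)**2 = 213**2 = 45369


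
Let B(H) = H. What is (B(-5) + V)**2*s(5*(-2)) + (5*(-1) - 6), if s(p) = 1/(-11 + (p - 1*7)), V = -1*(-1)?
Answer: -81/7 ≈ -11.571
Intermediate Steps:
V = 1
s(p) = 1/(-18 + p) (s(p) = 1/(-11 + (p - 7)) = 1/(-11 + (-7 + p)) = 1/(-18 + p))
(B(-5) + V)**2*s(5*(-2)) + (5*(-1) - 6) = (-5 + 1)**2/(-18 + 5*(-2)) + (5*(-1) - 6) = (-4)**2/(-18 - 10) + (-5 - 6) = 16/(-28) - 11 = 16*(-1/28) - 11 = -4/7 - 11 = -81/7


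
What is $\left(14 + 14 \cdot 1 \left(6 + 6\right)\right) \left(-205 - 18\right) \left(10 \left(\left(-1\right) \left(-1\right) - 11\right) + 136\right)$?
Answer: $-1461096$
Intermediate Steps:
$\left(14 + 14 \cdot 1 \left(6 + 6\right)\right) \left(-205 - 18\right) \left(10 \left(\left(-1\right) \left(-1\right) - 11\right) + 136\right) = \left(14 + 14 \cdot 1 \cdot 12\right) \left(- 223 \left(10 \left(1 - 11\right) + 136\right)\right) = \left(14 + 14 \cdot 12\right) \left(- 223 \left(10 \left(-10\right) + 136\right)\right) = \left(14 + 168\right) \left(- 223 \left(-100 + 136\right)\right) = 182 \left(\left(-223\right) 36\right) = 182 \left(-8028\right) = -1461096$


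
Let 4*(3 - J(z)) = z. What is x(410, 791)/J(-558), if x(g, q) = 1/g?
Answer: 1/58425 ≈ 1.7116e-5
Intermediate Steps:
J(z) = 3 - z/4
x(410, 791)/J(-558) = 1/(410*(3 - ¼*(-558))) = 1/(410*(3 + 279/2)) = 1/(410*(285/2)) = (1/410)*(2/285) = 1/58425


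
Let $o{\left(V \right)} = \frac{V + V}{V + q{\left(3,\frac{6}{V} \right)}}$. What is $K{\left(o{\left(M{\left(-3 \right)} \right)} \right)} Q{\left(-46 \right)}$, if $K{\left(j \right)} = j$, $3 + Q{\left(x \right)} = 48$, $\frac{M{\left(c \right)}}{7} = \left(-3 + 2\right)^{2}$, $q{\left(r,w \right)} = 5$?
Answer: $\frac{105}{2} \approx 52.5$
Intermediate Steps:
$M{\left(c \right)} = 7$ ($M{\left(c \right)} = 7 \left(-3 + 2\right)^{2} = 7 \left(-1\right)^{2} = 7 \cdot 1 = 7$)
$o{\left(V \right)} = \frac{2 V}{5 + V}$ ($o{\left(V \right)} = \frac{V + V}{V + 5} = \frac{2 V}{5 + V}$)
$Q{\left(x \right)} = 45$ ($Q{\left(x \right)} = -3 + 48 = 45$)
$K{\left(o{\left(M{\left(-3 \right)} \right)} \right)} Q{\left(-46 \right)} = 2 \cdot 7 \frac{1}{5 + 7} \cdot 45 = 2 \cdot 7 \cdot \frac{1}{12} \cdot 45 = \frac{7}{6} \cdot 45 = \frac{105}{2}$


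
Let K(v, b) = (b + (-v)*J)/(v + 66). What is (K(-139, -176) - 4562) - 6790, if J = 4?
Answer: -829076/73 ≈ -11357.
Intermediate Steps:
K(v, b) = (b - 4*v)/(66 + v) (K(v, b) = (b - v*4)/(v + 66) = (b - 4*v)/(66 + v))
(K(-139, -176) - 4562) - 6790 = ((-176 - 4*(-139))/(66 - 139) - 4562) - 6790 = ((-176 + 556)/(-73) - 4562) - 6790 = (-1/73*380 - 4562) - 6790 = (-380/73 - 4562) - 6790 = -333406/73 - 6790 = -829076/73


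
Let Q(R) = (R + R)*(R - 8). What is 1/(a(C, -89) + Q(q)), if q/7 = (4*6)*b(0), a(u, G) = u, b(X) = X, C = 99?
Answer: 1/99 ≈ 0.010101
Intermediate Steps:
q = 0 (q = 7*((4*6)*0) = 7*(24*0) = 7*0 = 0)
Q(R) = 2*R*(-8 + R) (Q(R) = (2*R)*(-8 + R) = 2*R*(-8 + R))
1/(a(C, -89) + Q(q)) = 1/(99 + 2*0*(-8 + 0)) = 1/(99 + 2*0*(-8)) = 1/(99 + 0) = 1/99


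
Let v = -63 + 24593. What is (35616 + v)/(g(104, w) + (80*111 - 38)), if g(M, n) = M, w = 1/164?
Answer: 30073/4473 ≈ 6.7232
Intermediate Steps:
w = 1/164 ≈ 0.0060976
v = 24530
(35616 + v)/(g(104, w) + (80*111 - 38)) = (35616 + 24530)/(104 + (80*111 - 38)) = 60146/(104 + (8880 - 38)) = 60146/(104 + 8842) = 60146/8946 = 60146*(1/8946) = 30073/4473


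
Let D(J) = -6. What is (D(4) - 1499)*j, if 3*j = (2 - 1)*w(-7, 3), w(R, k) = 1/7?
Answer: -215/3 ≈ -71.667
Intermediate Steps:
w(R, k) = ⅐
j = 1/21 (j = ((2 - 1)*(⅐))/3 = (1*(⅐))/3 = (⅓)*(⅐) = 1/21 ≈ 0.047619)
(D(4) - 1499)*j = (-6 - 1499)*(1/21) = -1505*1/21 = -215/3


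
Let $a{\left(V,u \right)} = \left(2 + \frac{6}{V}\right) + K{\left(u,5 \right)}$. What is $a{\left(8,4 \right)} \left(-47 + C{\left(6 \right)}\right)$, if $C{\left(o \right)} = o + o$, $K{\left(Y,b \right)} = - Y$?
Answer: $\frac{175}{4} \approx 43.75$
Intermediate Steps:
$C{\left(o \right)} = 2 o$
$a{\left(V,u \right)} = 2 - u + \frac{6}{V}$ ($a{\left(V,u \right)} = \left(2 + \frac{6}{V}\right) - u = 2 - u + \frac{6}{V}$)
$a{\left(8,4 \right)} \left(-47 + C{\left(6 \right)}\right) = \left(2 - 4 + \frac{6}{8}\right) \left(-47 + 2 \cdot 6\right) = \left(2 - 4 + 6 \cdot \frac{1}{8}\right) \left(-47 + 12\right) = \left(2 - 4 + \frac{3}{4}\right) \left(-35\right) = \left(- \frac{5}{4}\right) \left(-35\right) = \frac{175}{4}$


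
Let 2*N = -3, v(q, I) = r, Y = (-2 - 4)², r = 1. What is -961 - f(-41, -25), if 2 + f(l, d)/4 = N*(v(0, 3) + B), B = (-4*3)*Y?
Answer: -3539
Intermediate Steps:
Y = 36 (Y = (-6)² = 36)
v(q, I) = 1
B = -432 (B = -4*3*36 = -12*36 = -432)
N = -3/2 (N = (½)*(-3) = -3/2 ≈ -1.5000)
f(l, d) = 2578 (f(l, d) = -8 + 4*(-3*(1 - 432)/2) = -8 + 4*(-3/2*(-431)) = -8 + 4*(1293/2) = -8 + 2586 = 2578)
-961 - f(-41, -25) = -961 - 1*2578 = -961 - 2578 = -3539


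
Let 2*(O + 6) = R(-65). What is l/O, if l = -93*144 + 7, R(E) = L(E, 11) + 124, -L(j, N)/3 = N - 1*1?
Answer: -13385/41 ≈ -326.46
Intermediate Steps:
L(j, N) = 3 - 3*N (L(j, N) = -3*(N - 1*1) = -3*(N - 1) = -3*(-1 + N) = 3 - 3*N)
R(E) = 94 (R(E) = (3 - 3*11) + 124 = (3 - 33) + 124 = -30 + 124 = 94)
O = 41 (O = -6 + (½)*94 = -6 + 47 = 41)
l = -13385 (l = -13392 + 7 = -13385)
l/O = -13385/41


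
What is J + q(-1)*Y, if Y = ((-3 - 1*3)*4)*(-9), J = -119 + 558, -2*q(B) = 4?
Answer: 7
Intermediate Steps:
q(B) = -2 (q(B) = -½*4 = -2)
J = 439
Y = 216 (Y = ((-3 - 3)*4)*(-9) = -6*4*(-9) = -24*(-9) = 216)
J + q(-1)*Y = 439 - 2*216 = 439 - 432 = 7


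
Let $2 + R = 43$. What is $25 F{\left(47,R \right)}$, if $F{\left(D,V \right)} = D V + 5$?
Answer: $48300$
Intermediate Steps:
$R = 41$ ($R = -2 + 43 = 41$)
$F{\left(D,V \right)} = 5 + D V$
$25 F{\left(47,R \right)} = 25 \left(5 + 47 \cdot 41\right) = 25 \left(5 + 1927\right) = 25 \cdot 1932 = 48300$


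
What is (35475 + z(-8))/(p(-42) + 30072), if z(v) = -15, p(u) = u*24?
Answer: 2955/2422 ≈ 1.2201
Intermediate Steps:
p(u) = 24*u
(35475 + z(-8))/(p(-42) + 30072) = (35475 - 15)/(24*(-42) + 30072) = 35460/(-1008 + 30072) = 35460/29064 = 35460*(1/29064) = 2955/2422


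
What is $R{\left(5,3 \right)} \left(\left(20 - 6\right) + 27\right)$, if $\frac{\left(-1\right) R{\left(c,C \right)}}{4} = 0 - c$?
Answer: $820$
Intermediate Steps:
$R{\left(c,C \right)} = 4 c$ ($R{\left(c,C \right)} = - 4 \left(0 - c\right) = - 4 \left(- c\right) = 4 c$)
$R{\left(5,3 \right)} \left(\left(20 - 6\right) + 27\right) = 4 \cdot 5 \left(\left(20 - 6\right) + 27\right) = 20 \left(\left(20 - 6\right) + 27\right) = 20 \left(14 + 27\right) = 20 \cdot 41 = 820$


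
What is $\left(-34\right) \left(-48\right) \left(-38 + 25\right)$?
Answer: $-21216$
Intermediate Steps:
$\left(-34\right) \left(-48\right) \left(-38 + 25\right) = 1632 \left(-13\right) = -21216$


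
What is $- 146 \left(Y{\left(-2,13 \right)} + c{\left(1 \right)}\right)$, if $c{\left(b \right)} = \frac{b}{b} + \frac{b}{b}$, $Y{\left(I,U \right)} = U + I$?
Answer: $-1898$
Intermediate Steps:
$Y{\left(I,U \right)} = I + U$
$c{\left(b \right)} = 2$ ($c{\left(b \right)} = 1 + 1 = 2$)
$- 146 \left(Y{\left(-2,13 \right)} + c{\left(1 \right)}\right) = - 146 \left(\left(-2 + 13\right) + 2\right) = - 146 \left(11 + 2\right) = \left(-146\right) 13 = -1898$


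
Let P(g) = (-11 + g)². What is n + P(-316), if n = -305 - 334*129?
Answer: 63538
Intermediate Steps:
n = -43391 (n = -305 - 43086 = -43391)
n + P(-316) = -43391 + (-11 - 316)² = -43391 + (-327)² = -43391 + 106929 = 63538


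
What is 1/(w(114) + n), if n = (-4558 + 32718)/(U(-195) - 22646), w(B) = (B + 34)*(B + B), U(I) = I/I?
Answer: 4529/152820944 ≈ 2.9636e-5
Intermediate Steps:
U(I) = 1
w(B) = 2*B*(34 + B) (w(B) = (34 + B)*(2*B) = 2*B*(34 + B))
n = -5632/4529 (n = (-4558 + 32718)/(1 - 22646) = 28160/(-22645) = 28160*(-1/22645) = -5632/4529 ≈ -1.2435)
1/(w(114) + n) = 1/(2*114*(34 + 114) - 5632/4529) = 1/(2*114*148 - 5632/4529) = 1/(33744 - 5632/4529) = 1/(152820944/4529) = 4529/152820944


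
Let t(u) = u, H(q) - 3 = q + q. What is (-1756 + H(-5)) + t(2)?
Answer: -1761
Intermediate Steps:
H(q) = 3 + 2*q (H(q) = 3 + (q + q) = 3 + 2*q)
(-1756 + H(-5)) + t(2) = (-1756 + (3 + 2*(-5))) + 2 = (-1756 + (3 - 10)) + 2 = (-1756 - 7) + 2 = -1763 + 2 = -1761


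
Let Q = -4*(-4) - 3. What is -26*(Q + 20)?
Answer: -858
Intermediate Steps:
Q = 13 (Q = 16 - 3 = 13)
-26*(Q + 20) = -26*(13 + 20) = -26*33 = -858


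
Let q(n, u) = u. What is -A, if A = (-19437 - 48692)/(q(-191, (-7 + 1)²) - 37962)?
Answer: -68129/37926 ≈ -1.7964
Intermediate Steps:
A = 68129/37926 (A = (-19437 - 48692)/((-7 + 1)² - 37962) = -68129/((-6)² - 37962) = -68129/(36 - 37962) = -68129/(-37926) = -68129*(-1/37926) = 68129/37926 ≈ 1.7964)
-A = -1*68129/37926 = -68129/37926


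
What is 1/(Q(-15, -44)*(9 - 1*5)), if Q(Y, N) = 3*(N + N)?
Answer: -1/1056 ≈ -0.00094697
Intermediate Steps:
Q(Y, N) = 6*N (Q(Y, N) = 3*(2*N) = 6*N)
1/(Q(-15, -44)*(9 - 1*5)) = 1/((6*(-44))*(9 - 1*5)) = 1/(-264*(9 - 5)) = 1/(-264*4) = 1/(-1056) = -1/1056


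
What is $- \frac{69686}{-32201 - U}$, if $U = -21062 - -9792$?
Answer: $\frac{69686}{20931} \approx 3.3293$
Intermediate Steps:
$U = -11270$ ($U = -21062 + 9792 = -11270$)
$- \frac{69686}{-32201 - U} = - \frac{69686}{-32201 - -11270} = - \frac{69686}{-32201 + 11270} = - \frac{69686}{-20931} = \left(-69686\right) \left(- \frac{1}{20931}\right) = \frac{69686}{20931}$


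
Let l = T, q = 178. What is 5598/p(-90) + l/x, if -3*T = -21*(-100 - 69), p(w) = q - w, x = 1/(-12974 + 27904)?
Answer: -2366730661/134 ≈ -1.7662e+7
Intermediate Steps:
x = 1/14930 ≈ 6.6979e-5
p(w) = 178 - w
T = -1183 (T = -(-7)*(-100 - 69) = -(-7)*(-169) = -1/3*3549 = -1183)
l = -1183
5598/p(-90) + l/x = 5598/(178 - 1*(-90)) - 1183/1/14930 = 5598/(178 + 90) - 1183*14930 = 5598/268 - 17662190 = 5598*(1/268) - 17662190 = 2799/134 - 17662190 = -2366730661/134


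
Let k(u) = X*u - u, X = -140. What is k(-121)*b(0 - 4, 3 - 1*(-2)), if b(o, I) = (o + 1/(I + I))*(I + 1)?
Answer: -1996137/5 ≈ -3.9923e+5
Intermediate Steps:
b(o, I) = (1 + I)*(o + 1/(2*I)) (b(o, I) = (o + 1/(2*I))*(1 + I) = (1 + I)*(o + 1/(2*I)))
k(u) = -141*u (k(u) = -140*u - u = -141*u)
k(-121)*b(0 - 4, 3 - 1*(-2)) = (-141*(-121))*(½ + (0 - 4) + 1/(2*(3 - 1*(-2))) + (3 - 1*(-2))*(0 - 4)) = 17061*(½ - 4 + 1/(2*(3 + 2)) + (3 + 2)*(-4)) = 17061*(½ - 4 + (½)/5 + 5*(-4)) = 17061*(½ - 4 + (½)*(⅕) - 20) = 17061*(½ - 4 + ⅒ - 20) = 17061*(-117/5) = -1996137/5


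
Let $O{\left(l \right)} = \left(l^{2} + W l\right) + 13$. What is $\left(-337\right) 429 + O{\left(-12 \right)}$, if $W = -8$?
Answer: $-144320$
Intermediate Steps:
$O{\left(l \right)} = 13 + l^{2} - 8 l$ ($O{\left(l \right)} = \left(l^{2} - 8 l\right) + 13 = 13 + l^{2} - 8 l$)
$\left(-337\right) 429 + O{\left(-12 \right)} = \left(-337\right) 429 + \left(13 + \left(-12\right)^{2} - -96\right) = -144573 + \left(13 + 144 + 96\right) = -144573 + 253 = -144320$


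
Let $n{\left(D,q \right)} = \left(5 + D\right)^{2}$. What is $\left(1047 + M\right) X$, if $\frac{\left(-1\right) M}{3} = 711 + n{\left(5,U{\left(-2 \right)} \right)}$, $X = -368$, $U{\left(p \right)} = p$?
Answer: $510048$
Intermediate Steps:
$M = -2433$ ($M = - 3 \left(711 + \left(5 + 5\right)^{2}\right) = - 3 \left(711 + 10^{2}\right) = - 3 \left(711 + 100\right) = \left(-3\right) 811 = -2433$)
$\left(1047 + M\right) X = \left(1047 - 2433\right) \left(-368\right) = \left(-1386\right) \left(-368\right) = 510048$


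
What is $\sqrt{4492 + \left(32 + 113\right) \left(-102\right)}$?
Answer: $i \sqrt{10298} \approx 101.48 i$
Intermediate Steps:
$\sqrt{4492 + \left(32 + 113\right) \left(-102\right)} = \sqrt{4492 + 145 \left(-102\right)} = \sqrt{4492 - 14790} = \sqrt{-10298} = i \sqrt{10298}$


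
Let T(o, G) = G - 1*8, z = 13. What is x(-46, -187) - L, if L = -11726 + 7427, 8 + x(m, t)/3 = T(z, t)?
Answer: 3690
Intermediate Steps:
T(o, G) = -8 + G (T(o, G) = G - 8 = -8 + G)
x(m, t) = -48 + 3*t (x(m, t) = -24 + 3*(-8 + t) = -24 + (-24 + 3*t) = -48 + 3*t)
L = -4299
x(-46, -187) - L = (-48 + 3*(-187)) - 1*(-4299) = (-48 - 561) + 4299 = -609 + 4299 = 3690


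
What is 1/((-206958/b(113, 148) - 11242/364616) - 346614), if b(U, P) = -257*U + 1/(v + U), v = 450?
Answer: -212910767804/73796342147189791 ≈ -2.8851e-6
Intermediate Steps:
b(U, P) = 1/(450 + U) - 257*U (b(U, P) = -257*U + 1/(450 + U) = 1/(450 + U) - 257*U)
1/((-206958/b(113, 148) - 11242/364616) - 346614) = 1/((-206958*(450 + 113)/(1 - 115650*113 - 257*113²) - 11242/364616) - 346614) = 1/((-206958*563/(1 - 13068450 - 257*12769) - 11242*1/364616) - 346614) = 1/((-206958*563/(1 - 13068450 - 3281633) - 803/26044) - 346614) = 1/((-206958/((1/563)*(-16350082)) - 803/26044) - 346614) = 1/((-206958/(-16350082/563) - 803/26044) - 346614) = 1/((-206958*(-563/16350082) - 803/26044) - 346614) = 1/((58258677/8175041 - 803/26044) - 346614) = 1/(1510724425865/212910767804 - 346614) = 1/(-73796342147189791/212910767804) = -212910767804/73796342147189791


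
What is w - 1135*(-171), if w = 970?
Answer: 195055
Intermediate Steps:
w - 1135*(-171) = 970 - 1135*(-171) = 970 + 194085 = 195055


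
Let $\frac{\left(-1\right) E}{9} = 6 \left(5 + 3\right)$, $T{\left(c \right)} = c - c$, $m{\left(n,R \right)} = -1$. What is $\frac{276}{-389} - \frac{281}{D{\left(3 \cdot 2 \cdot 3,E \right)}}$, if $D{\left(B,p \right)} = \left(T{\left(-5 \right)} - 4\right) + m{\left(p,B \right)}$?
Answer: $\frac{107929}{1945} \approx 55.49$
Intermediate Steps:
$T{\left(c \right)} = 0$
$E = -432$ ($E = - 9 \cdot 6 \left(5 + 3\right) = - 9 \cdot 6 \cdot 8 = \left(-9\right) 48 = -432$)
$D{\left(B,p \right)} = -5$ ($D{\left(B,p \right)} = \left(0 - 4\right) - 1 = -4 - 1 = -5$)
$\frac{276}{-389} - \frac{281}{D{\left(3 \cdot 2 \cdot 3,E \right)}} = \frac{276}{-389} - \frac{281}{-5} = 276 \left(- \frac{1}{389}\right) - - \frac{281}{5} = - \frac{276}{389} + \frac{281}{5} = \frac{107929}{1945}$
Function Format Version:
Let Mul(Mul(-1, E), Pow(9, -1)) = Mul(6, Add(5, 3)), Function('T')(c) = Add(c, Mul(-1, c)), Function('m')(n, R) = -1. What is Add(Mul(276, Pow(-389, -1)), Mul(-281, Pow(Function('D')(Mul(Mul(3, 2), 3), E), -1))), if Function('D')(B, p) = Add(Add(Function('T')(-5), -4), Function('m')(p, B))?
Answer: Rational(107929, 1945) ≈ 55.490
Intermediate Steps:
Function('T')(c) = 0
E = -432 (E = Mul(-9, Mul(6, Add(5, 3))) = Mul(-9, Mul(6, 8)) = Mul(-9, 48) = -432)
Function('D')(B, p) = -5 (Function('D')(B, p) = Add(Add(0, -4), -1) = Add(-4, -1) = -5)
Add(Mul(276, Pow(-389, -1)), Mul(-281, Pow(Function('D')(Mul(Mul(3, 2), 3), E), -1))) = Add(Mul(276, Pow(-389, -1)), Mul(-281, Pow(-5, -1))) = Add(Mul(276, Rational(-1, 389)), Mul(-281, Rational(-1, 5))) = Add(Rational(-276, 389), Rational(281, 5)) = Rational(107929, 1945)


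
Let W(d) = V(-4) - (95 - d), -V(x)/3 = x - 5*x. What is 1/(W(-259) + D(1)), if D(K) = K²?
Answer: -1/401 ≈ -0.0024938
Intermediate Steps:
V(x) = 12*x (V(x) = -3*(x - 5*x) = -(-12)*x = 12*x)
W(d) = -143 + d (W(d) = 12*(-4) - (95 - d) = -48 + (-95 + d) = -143 + d)
1/(W(-259) + D(1)) = 1/((-143 - 259) + 1²) = 1/(-402 + 1) = 1/(-401) = -1/401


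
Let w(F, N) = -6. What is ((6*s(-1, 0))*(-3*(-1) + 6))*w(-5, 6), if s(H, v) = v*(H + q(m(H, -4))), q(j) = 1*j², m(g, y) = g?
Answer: 0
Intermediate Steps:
q(j) = j²
s(H, v) = v*(H + H²)
((6*s(-1, 0))*(-3*(-1) + 6))*w(-5, 6) = ((6*(-1*0*(1 - 1)))*(-3*(-1) + 6))*(-6) = ((6*(-1*0*0))*(3 + 6))*(-6) = ((6*0)*9)*(-6) = (0*9)*(-6) = 0*(-6) = 0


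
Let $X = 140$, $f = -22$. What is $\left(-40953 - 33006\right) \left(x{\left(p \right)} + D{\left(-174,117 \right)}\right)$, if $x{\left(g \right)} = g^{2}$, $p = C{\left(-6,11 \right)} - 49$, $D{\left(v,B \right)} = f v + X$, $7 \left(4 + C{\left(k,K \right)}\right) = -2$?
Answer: $- \frac{24669837999}{49} \approx -5.0347 \cdot 10^{8}$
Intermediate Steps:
$C{\left(k,K \right)} = - \frac{30}{7}$ ($C{\left(k,K \right)} = -4 + \frac{1}{7} \left(-2\right) = -4 - \frac{2}{7} = - \frac{30}{7}$)
$D{\left(v,B \right)} = 140 - 22 v$ ($D{\left(v,B \right)} = - 22 v + 140 = 140 - 22 v$)
$p = - \frac{373}{7}$ ($p = - \frac{30}{7} - 49 = - \frac{373}{7} \approx -53.286$)
$\left(-40953 - 33006\right) \left(x{\left(p \right)} + D{\left(-174,117 \right)}\right) = \left(-40953 - 33006\right) \left(\left(- \frac{373}{7}\right)^{2} + \left(140 - -3828\right)\right) = - 73959 \left(\frac{139129}{49} + \left(140 + 3828\right)\right) = - 73959 \left(\frac{139129}{49} + 3968\right) = \left(-73959\right) \frac{333561}{49} = - \frac{24669837999}{49}$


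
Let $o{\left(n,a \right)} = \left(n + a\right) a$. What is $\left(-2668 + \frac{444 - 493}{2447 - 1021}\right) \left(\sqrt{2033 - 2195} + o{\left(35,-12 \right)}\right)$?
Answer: $\frac{22827702}{31} - \frac{34241553 i \sqrt{2}}{1426} \approx 7.3638 \cdot 10^{5} - 33959.0 i$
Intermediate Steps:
$o{\left(n,a \right)} = a \left(a + n\right)$ ($o{\left(n,a \right)} = \left(a + n\right) a = a \left(a + n\right)$)
$\left(-2668 + \frac{444 - 493}{2447 - 1021}\right) \left(\sqrt{2033 - 2195} + o{\left(35,-12 \right)}\right) = \left(-2668 + \frac{444 - 493}{2447 - 1021}\right) \left(\sqrt{2033 - 2195} - 12 \left(-12 + 35\right)\right) = \left(-2668 - \frac{49}{1426}\right) \left(\sqrt{-162} - 276\right) = \left(-2668 - \frac{49}{1426}\right) \left(9 i \sqrt{2} - 276\right) = \left(-2668 - \frac{49}{1426}\right) \left(-276 + 9 i \sqrt{2}\right) = - \frac{3804617 \left(-276 + 9 i \sqrt{2}\right)}{1426} = \frac{22827702}{31} - \frac{34241553 i \sqrt{2}}{1426}$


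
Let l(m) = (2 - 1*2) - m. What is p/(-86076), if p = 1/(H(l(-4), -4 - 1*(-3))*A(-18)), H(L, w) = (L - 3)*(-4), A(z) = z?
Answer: -1/6197472 ≈ -1.6136e-7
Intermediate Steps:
l(m) = -m (l(m) = (2 - 2) - m = 0 - m = -m)
H(L, w) = 12 - 4*L (H(L, w) = (-3 + L)*(-4) = 12 - 4*L)
p = 1/72 (p = 1/((12 - (-4)*(-4))*(-18)) = 1/((12 - 4*4)*(-18)) = 1/((12 - 16)*(-18)) = 1/(-4*(-18)) = 1/72 ≈ 0.013889)
p/(-86076) = (1/72)/(-86076) = (1/72)*(-1/86076) = -1/6197472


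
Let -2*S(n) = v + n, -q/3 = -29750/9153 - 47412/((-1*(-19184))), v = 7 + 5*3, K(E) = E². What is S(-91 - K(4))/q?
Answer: 621885330/251171509 ≈ 2.4759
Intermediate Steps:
v = 22 (v = 7 + 15 = 22)
q = 251171509/14632596 (q = -3*(-29750/9153 - 47412/((-1*(-19184)))) = -3*(-29750*1/9153 - 47412/19184) = -3*(-29750/9153 - 47412*1/19184) = -3*(-29750/9153 - 11853/4796) = -3*(-251171509/43897788) = 251171509/14632596 ≈ 17.165)
S(n) = -11 - n/2 (S(n) = -(22 + n)/2 = -11 - n/2)
S(-91 - K(4))/q = (-11 - (-91 - 1*4²)/2)/(251171509/14632596) = (-11 - (-91 - 1*16)/2)*(14632596/251171509) = (-11 - (-91 - 16)/2)*(14632596/251171509) = (-11 - ½*(-107))*(14632596/251171509) = (-11 + 107/2)*(14632596/251171509) = (85/2)*(14632596/251171509) = 621885330/251171509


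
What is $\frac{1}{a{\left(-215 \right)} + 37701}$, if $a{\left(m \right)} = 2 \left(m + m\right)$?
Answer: $\frac{1}{36841} \approx 2.7144 \cdot 10^{-5}$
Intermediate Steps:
$a{\left(m \right)} = 4 m$ ($a{\left(m \right)} = 2 \cdot 2 m = 4 m$)
$\frac{1}{a{\left(-215 \right)} + 37701} = \frac{1}{4 \left(-215\right) + 37701} = \frac{1}{-860 + 37701} = \frac{1}{36841}$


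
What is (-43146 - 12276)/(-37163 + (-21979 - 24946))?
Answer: 27711/42044 ≈ 0.65909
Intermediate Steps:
(-43146 - 12276)/(-37163 + (-21979 - 24946)) = -55422/(-37163 - 46925) = -55422/(-84088) = -55422*(-1/84088) = 27711/42044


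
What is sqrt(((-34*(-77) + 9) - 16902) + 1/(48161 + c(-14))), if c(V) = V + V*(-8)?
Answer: 18*I*sqrt(102609540534)/48259 ≈ 119.48*I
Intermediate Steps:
c(V) = -7*V (c(V) = V - 8*V = -7*V)
sqrt(((-34*(-77) + 9) - 16902) + 1/(48161 + c(-14))) = sqrt(((-34*(-77) + 9) - 16902) + 1/(48161 - 7*(-14))) = sqrt(((2618 + 9) - 16902) + 1/(48161 + 98)) = sqrt((2627 - 16902) + 1/48259) = sqrt(-14275 + 1/48259) = sqrt(-688897224/48259) = 18*I*sqrt(102609540534)/48259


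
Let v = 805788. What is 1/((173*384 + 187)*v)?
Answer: 1/53680790772 ≈ 1.8629e-11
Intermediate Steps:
1/((173*384 + 187)*v) = 1/((173*384 + 187)*805788) = (1/805788)/(66432 + 187) = (1/805788)/66619 = (1/66619)*(1/805788) = 1/53680790772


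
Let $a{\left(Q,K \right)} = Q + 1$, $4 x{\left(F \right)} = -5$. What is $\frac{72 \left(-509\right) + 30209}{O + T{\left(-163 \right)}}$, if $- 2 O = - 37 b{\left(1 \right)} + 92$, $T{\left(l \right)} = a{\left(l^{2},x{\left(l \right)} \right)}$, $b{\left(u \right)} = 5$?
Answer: $- \frac{12878}{53233} \approx -0.24192$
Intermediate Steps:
$x{\left(F \right)} = - \frac{5}{4}$ ($x{\left(F \right)} = \frac{1}{4} \left(-5\right) = - \frac{5}{4}$)
$a{\left(Q,K \right)} = 1 + Q$
$T{\left(l \right)} = 1 + l^{2}$
$O = \frac{93}{2}$ ($O = - \frac{\left(-37\right) 5 + 92}{2} = - \frac{-185 + 92}{2} = \left(- \frac{1}{2}\right) \left(-93\right) = \frac{93}{2} \approx 46.5$)
$\frac{72 \left(-509\right) + 30209}{O + T{\left(-163 \right)}} = \frac{72 \left(-509\right) + 30209}{\frac{93}{2} + \left(1 + \left(-163\right)^{2}\right)} = \frac{-36648 + 30209}{\frac{93}{2} + \left(1 + 26569\right)} = - \frac{6439}{\frac{93}{2} + 26570} = - \frac{6439}{\frac{53233}{2}} = \left(-6439\right) \frac{2}{53233} = - \frac{12878}{53233}$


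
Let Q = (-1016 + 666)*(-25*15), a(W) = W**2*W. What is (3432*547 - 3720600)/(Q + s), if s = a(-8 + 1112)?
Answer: -307216/224284019 ≈ -0.0013698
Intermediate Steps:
a(W) = W**3
s = 1345572864 (s = (-8 + 1112)**3 = 1104**3 = 1345572864)
Q = 131250 (Q = -350*(-375) = 131250)
(3432*547 - 3720600)/(Q + s) = (3432*547 - 3720600)/(131250 + 1345572864) = (1877304 - 3720600)/1345704114 = -1843296*1/1345704114 = -307216/224284019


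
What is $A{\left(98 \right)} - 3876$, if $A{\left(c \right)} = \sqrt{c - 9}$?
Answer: $-3876 + \sqrt{89} \approx -3866.6$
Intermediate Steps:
$A{\left(c \right)} = \sqrt{-9 + c}$ ($A{\left(c \right)} = \sqrt{c - 9} = \sqrt{-9 + c}$)
$A{\left(98 \right)} - 3876 = \sqrt{-9 + 98} - 3876 = \sqrt{89} - 3876 = -3876 + \sqrt{89}$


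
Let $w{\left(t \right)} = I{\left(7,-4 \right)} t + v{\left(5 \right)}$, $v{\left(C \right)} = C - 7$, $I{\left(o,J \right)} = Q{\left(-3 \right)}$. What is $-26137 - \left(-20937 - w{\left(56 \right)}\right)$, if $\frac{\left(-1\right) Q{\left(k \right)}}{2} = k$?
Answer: $-4866$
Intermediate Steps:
$Q{\left(k \right)} = - 2 k$
$I{\left(o,J \right)} = 6$ ($I{\left(o,J \right)} = \left(-2\right) \left(-3\right) = 6$)
$v{\left(C \right)} = -7 + C$ ($v{\left(C \right)} = C - 7 = -7 + C$)
$w{\left(t \right)} = -2 + 6 t$ ($w{\left(t \right)} = 6 t + \left(-7 + 5\right) = 6 t - 2 = -2 + 6 t$)
$-26137 - \left(-20937 - w{\left(56 \right)}\right) = -26137 - \left(-20937 - \left(-2 + 6 \cdot 56\right)\right) = -26137 - \left(-20937 - \left(-2 + 336\right)\right) = -26137 - \left(-20937 - 334\right) = -26137 - -21271 = -26137 + 21271 = -4866$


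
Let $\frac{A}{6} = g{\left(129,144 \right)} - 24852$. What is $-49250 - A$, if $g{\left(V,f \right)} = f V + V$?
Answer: $-12368$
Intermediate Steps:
$g{\left(V,f \right)} = V + V f$ ($g{\left(V,f \right)} = V f + V = V + V f$)
$A = -36882$ ($A = 6 \left(129 \left(1 + 144\right) - 24852\right) = 6 \left(129 \cdot 145 - 24852\right) = 6 \left(18705 - 24852\right) = 6 \left(-6147\right) = -36882$)
$-49250 - A = -49250 - -36882 = -49250 + 36882 = -12368$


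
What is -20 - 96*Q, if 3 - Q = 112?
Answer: 10444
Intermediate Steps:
Q = -109 (Q = 3 - 1*112 = 3 - 112 = -109)
-20 - 96*Q = -20 - 96*(-109) = -20 + 10464 = 10444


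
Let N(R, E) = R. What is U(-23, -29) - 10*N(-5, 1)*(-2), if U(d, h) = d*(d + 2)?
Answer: 383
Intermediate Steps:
U(d, h) = d*(2 + d)
U(-23, -29) - 10*N(-5, 1)*(-2) = -23*(2 - 23) - 10*(-5)*(-2) = -23*(-21) - (-50)*(-2) = 483 - 1*100 = 483 - 100 = 383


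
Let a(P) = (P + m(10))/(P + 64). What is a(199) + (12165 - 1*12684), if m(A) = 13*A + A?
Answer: -136158/263 ≈ -517.71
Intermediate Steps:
m(A) = 14*A
a(P) = (140 + P)/(64 + P) (a(P) = (P + 14*10)/(P + 64) = (P + 140)/(64 + P) = (140 + P)/(64 + P))
a(199) + (12165 - 1*12684) = (140 + 199)/(64 + 199) + (12165 - 1*12684) = 339/263 + (12165 - 12684) = (1/263)*339 - 519 = 339/263 - 519 = -136158/263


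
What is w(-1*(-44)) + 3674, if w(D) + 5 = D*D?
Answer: 5605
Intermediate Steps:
w(D) = -5 + D² (w(D) = -5 + D*D = -5 + D²)
w(-1*(-44)) + 3674 = (-5 + (-1*(-44))²) + 3674 = (-5 + 44²) + 3674 = (-5 + 1936) + 3674 = 1931 + 3674 = 5605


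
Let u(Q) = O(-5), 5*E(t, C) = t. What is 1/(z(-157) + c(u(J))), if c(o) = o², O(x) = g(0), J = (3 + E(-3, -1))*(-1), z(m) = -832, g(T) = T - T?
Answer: -1/832 ≈ -0.0012019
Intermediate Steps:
E(t, C) = t/5
g(T) = 0
J = -12/5 (J = (3 + (⅕)*(-3))*(-1) = (3 - ⅗)*(-1) = (12/5)*(-1) = -12/5 ≈ -2.4000)
O(x) = 0
u(Q) = 0
1/(z(-157) + c(u(J))) = 1/(-832 + 0²) = 1/(-832 + 0) = 1/(-832) = -1/832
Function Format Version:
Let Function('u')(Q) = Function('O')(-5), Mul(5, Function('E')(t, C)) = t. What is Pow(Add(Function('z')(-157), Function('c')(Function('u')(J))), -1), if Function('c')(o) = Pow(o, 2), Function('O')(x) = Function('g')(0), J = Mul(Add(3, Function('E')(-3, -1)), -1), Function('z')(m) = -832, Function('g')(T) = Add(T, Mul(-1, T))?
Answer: Rational(-1, 832) ≈ -0.0012019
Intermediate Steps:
Function('E')(t, C) = Mul(Rational(1, 5), t)
Function('g')(T) = 0
J = Rational(-12, 5) (J = Mul(Add(3, Mul(Rational(1, 5), -3)), -1) = Mul(Add(3, Rational(-3, 5)), -1) = Mul(Rational(12, 5), -1) = Rational(-12, 5) ≈ -2.4000)
Function('O')(x) = 0
Function('u')(Q) = 0
Pow(Add(Function('z')(-157), Function('c')(Function('u')(J))), -1) = Pow(Add(-832, Pow(0, 2)), -1) = Pow(Add(-832, 0), -1) = Pow(-832, -1) = Rational(-1, 832)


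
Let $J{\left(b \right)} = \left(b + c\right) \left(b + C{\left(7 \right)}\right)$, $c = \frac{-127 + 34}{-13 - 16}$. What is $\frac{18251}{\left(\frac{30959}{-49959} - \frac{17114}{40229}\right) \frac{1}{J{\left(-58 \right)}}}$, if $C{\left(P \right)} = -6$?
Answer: $- \frac{532899693181372608}{8701855739} \approx -6.124 \cdot 10^{7}$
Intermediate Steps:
$c = \frac{93}{29}$ ($c = - \frac{93}{-29} = \left(-93\right) \left(- \frac{1}{29}\right) = \frac{93}{29} \approx 3.2069$)
$J{\left(b \right)} = \left(-6 + b\right) \left(\frac{93}{29} + b\right)$ ($J{\left(b \right)} = \left(b + \frac{93}{29}\right) \left(b - 6\right) = \left(\frac{93}{29} + b\right) \left(-6 + b\right) = \left(-6 + b\right) \left(\frac{93}{29} + b\right)$)
$\frac{18251}{\left(\frac{30959}{-49959} - \frac{17114}{40229}\right) \frac{1}{J{\left(-58 \right)}}} = \frac{18251}{\left(\frac{30959}{-49959} - \frac{17114}{40229}\right) \frac{1}{- \frac{558}{29} + \left(-58\right)^{2} - -162}} = \frac{18251}{\left(30959 \left(- \frac{1}{49959}\right) - \frac{17114}{40229}\right) \frac{1}{- \frac{558}{29} + 3364 + 162}} = \frac{18251}{\left(- \frac{30959}{49959} - \frac{17114}{40229}\right) \frac{1}{\frac{101696}{29}}} = \frac{18251}{\left(- \frac{300063991}{287114373}\right) \frac{29}{101696}} = \frac{18251}{- \frac{8701855739}{29198383276608}} = 18251 \left(- \frac{29198383276608}{8701855739}\right) = - \frac{532899693181372608}{8701855739}$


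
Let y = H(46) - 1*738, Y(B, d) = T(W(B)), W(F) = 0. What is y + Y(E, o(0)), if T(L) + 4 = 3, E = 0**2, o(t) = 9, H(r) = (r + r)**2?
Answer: 7725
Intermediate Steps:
H(r) = 4*r**2 (H(r) = (2*r)**2 = 4*r**2)
E = 0
T(L) = -1 (T(L) = -4 + 3 = -1)
Y(B, d) = -1
y = 7726 (y = 4*46**2 - 1*738 = 4*2116 - 738 = 8464 - 738 = 7726)
y + Y(E, o(0)) = 7726 - 1 = 7725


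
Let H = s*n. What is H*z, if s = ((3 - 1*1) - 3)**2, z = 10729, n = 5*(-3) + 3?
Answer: -128748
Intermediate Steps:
n = -12 (n = -15 + 3 = -12)
s = 1 (s = ((3 - 1) - 3)**2 = (2 - 3)**2 = (-1)**2 = 1)
H = -12 (H = 1*(-12) = -12)
H*z = -12*10729 = -128748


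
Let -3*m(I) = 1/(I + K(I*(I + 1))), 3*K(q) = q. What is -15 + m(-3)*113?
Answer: 68/3 ≈ 22.667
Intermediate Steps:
K(q) = q/3
m(I) = -1/(3*(I + I*(1 + I)/3)) (m(I) = -1/(3*(I + (I*(I + 1))/3)) = -1/(3*(I + (I*(1 + I))/3)) = -1/(3*(I + I*(1 + I)/3)))
-15 + m(-3)*113 = -15 - 1/(-3*(4 - 3))*113 = -15 - 1*(-⅓)/1*113 = -15 - 1*(-⅓)*1*113 = -15 + (⅓)*113 = -15 + 113/3 = 68/3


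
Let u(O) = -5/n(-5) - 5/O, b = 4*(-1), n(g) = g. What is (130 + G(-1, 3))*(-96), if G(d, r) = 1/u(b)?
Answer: -37568/3 ≈ -12523.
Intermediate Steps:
b = -4
u(O) = 1 - 5/O (u(O) = -5/(-5) - 5/O = -5*(-⅕) - 5/O = 1 - 5/O)
G(d, r) = 4/9 (G(d, r) = 1/((-5 - 4)/(-4)) = 1/(-¼*(-9)) = 1/(9/4) = 4/9)
(130 + G(-1, 3))*(-96) = (130 + 4/9)*(-96) = (1174/9)*(-96) = -37568/3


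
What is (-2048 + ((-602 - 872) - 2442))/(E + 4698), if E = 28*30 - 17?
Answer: -5964/5521 ≈ -1.0802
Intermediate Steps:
E = 823 (E = 840 - 17 = 823)
(-2048 + ((-602 - 872) - 2442))/(E + 4698) = (-2048 + ((-602 - 872) - 2442))/(823 + 4698) = (-2048 + (-1474 - 2442))/5521 = (-2048 - 3916)*(1/5521) = -5964*1/5521 = -5964/5521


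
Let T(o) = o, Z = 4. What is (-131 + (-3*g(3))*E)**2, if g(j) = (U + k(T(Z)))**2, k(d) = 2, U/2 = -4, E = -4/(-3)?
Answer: 75625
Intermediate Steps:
E = 4/3 (E = -4*(-1/3) = 4/3 ≈ 1.3333)
U = -8 (U = 2*(-4) = -8)
g(j) = 36 (g(j) = (-8 + 2)**2 = (-6)**2 = 36)
(-131 + (-3*g(3))*E)**2 = (-131 - 3*36*(4/3))**2 = (-131 - 108*4/3)**2 = (-131 - 144)**2 = (-275)**2 = 75625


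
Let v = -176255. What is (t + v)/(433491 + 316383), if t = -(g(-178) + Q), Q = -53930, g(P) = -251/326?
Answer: -39877699/244458924 ≈ -0.16313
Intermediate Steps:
g(P) = -251/326 (g(P) = -251*1/326 = -251/326)
t = 17581431/326 (t = -(-251/326 - 53930) = -1*(-17581431/326) = 17581431/326 ≈ 53931.)
(t + v)/(433491 + 316383) = (17581431/326 - 176255)/(433491 + 316383) = -39877699/326/749874 = -39877699/326*1/749874 = -39877699/244458924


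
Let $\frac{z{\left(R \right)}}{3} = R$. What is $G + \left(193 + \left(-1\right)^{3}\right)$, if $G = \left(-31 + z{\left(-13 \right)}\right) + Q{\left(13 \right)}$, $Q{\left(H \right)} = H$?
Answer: $135$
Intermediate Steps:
$z{\left(R \right)} = 3 R$
$G = -57$ ($G = \left(-31 + 3 \left(-13\right)\right) + 13 = \left(-31 - 39\right) + 13 = -70 + 13 = -57$)
$G + \left(193 + \left(-1\right)^{3}\right) = -57 + \left(193 + \left(-1\right)^{3}\right) = -57 + \left(193 - 1\right) = -57 + 192 = 135$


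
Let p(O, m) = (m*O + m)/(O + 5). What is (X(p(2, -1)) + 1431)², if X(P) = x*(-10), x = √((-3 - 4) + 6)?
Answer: 2047661 - 28620*I ≈ 2.0477e+6 - 28620.0*I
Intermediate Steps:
x = I (x = √(-7 + 6) = √(-1) = I ≈ 1.0*I)
p(O, m) = (m + O*m)/(5 + O) (p(O, m) = (O*m + m)/(5 + O) = (m + O*m)/(5 + O))
X(P) = -10*I (X(P) = I*(-10) = -10*I)
(X(p(2, -1)) + 1431)² = (-10*I + 1431)² = (1431 - 10*I)²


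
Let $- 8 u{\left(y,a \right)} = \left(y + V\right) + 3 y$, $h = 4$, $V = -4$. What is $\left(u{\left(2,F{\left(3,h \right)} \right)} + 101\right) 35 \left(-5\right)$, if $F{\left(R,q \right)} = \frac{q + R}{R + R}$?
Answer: $- \frac{35175}{2} \approx -17588.0$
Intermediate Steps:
$F{\left(R,q \right)} = \frac{R + q}{2 R}$
$u{\left(y,a \right)} = \frac{1}{2} - \frac{y}{2}$ ($u{\left(y,a \right)} = - \frac{\left(y - 4\right) + 3 y}{8} = - \frac{\left(-4 + y\right) + 3 y}{8} = - \frac{-4 + 4 y}{8} = \frac{1}{2} - \frac{y}{2}$)
$\left(u{\left(2,F{\left(3,h \right)} \right)} + 101\right) 35 \left(-5\right) = \left(\left(\frac{1}{2} - 1\right) + 101\right) 35 \left(-5\right) = \left(\left(\frac{1}{2} - 1\right) + 101\right) \left(-175\right) = \left(- \frac{1}{2} + 101\right) \left(-175\right) = \frac{201}{2} \left(-175\right) = - \frac{35175}{2}$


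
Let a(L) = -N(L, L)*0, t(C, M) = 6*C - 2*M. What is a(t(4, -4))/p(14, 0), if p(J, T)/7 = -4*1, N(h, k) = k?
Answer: 0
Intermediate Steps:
t(C, M) = -2*M + 6*C
p(J, T) = -28 (p(J, T) = 7*(-4*1) = 7*(-4) = -28)
a(L) = 0 (a(L) = -L*0 = 0)
a(t(4, -4))/p(14, 0) = 0/(-28) = 0*(-1/28) = 0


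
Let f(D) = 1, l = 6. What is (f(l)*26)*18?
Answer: 468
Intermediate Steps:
(f(l)*26)*18 = (1*26)*18 = 26*18 = 468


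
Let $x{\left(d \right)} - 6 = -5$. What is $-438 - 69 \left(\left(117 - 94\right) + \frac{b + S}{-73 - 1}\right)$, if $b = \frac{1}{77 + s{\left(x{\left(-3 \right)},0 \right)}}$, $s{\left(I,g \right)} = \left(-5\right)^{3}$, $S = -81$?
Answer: $- \frac{2487047}{1184} \approx -2100.5$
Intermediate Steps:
$x{\left(d \right)} = 1$ ($x{\left(d \right)} = 6 - 5 = 1$)
$s{\left(I,g \right)} = -125$
$b = - \frac{1}{48}$ ($b = \frac{1}{77 - 125} = \frac{1}{-48} = - \frac{1}{48} \approx -0.020833$)
$-438 - 69 \left(\left(117 - 94\right) + \frac{b + S}{-73 - 1}\right) = -438 - 69 \left(\left(117 - 94\right) + \frac{- \frac{1}{48} - 81}{-73 - 1}\right) = -438 - 69 \left(23 - \frac{3889}{48 \left(-74\right)}\right) = -438 - 69 \left(23 - - \frac{3889}{3552}\right) = -438 - 69 \left(23 + \frac{3889}{3552}\right) = -438 - \frac{1968455}{1184} = - \frac{2487047}{1184}$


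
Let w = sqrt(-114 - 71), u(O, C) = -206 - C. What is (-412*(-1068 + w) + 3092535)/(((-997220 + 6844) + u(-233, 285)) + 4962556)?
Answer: 3532551/3971689 - 412*I*sqrt(185)/3971689 ≈ 0.88943 - 0.0014109*I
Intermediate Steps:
w = I*sqrt(185) (w = sqrt(-185) = I*sqrt(185) ≈ 13.601*I)
(-412*(-1068 + w) + 3092535)/(((-997220 + 6844) + u(-233, 285)) + 4962556) = (-412*(-1068 + I*sqrt(185)) + 3092535)/(((-997220 + 6844) + (-206 - 1*285)) + 4962556) = ((440016 - 412*I*sqrt(185)) + 3092535)/((-990376 + (-206 - 285)) + 4962556) = (3532551 - 412*I*sqrt(185))/((-990376 - 491) + 4962556) = (3532551 - 412*I*sqrt(185))/(-990867 + 4962556) = (3532551 - 412*I*sqrt(185))/3971689 = (3532551 - 412*I*sqrt(185))*(1/3971689) = 3532551/3971689 - 412*I*sqrt(185)/3971689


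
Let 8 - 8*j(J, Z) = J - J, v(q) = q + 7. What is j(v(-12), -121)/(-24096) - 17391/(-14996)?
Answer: 104759635/90335904 ≈ 1.1597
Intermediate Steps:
v(q) = 7 + q
j(J, Z) = 1 (j(J, Z) = 1 - (J - J)/8 = 1 - 1/8*0 = 1 + 0 = 1)
j(v(-12), -121)/(-24096) - 17391/(-14996) = 1/(-24096) - 17391/(-14996) = 1*(-1/24096) - 17391*(-1/14996) = -1/24096 + 17391/14996 = 104759635/90335904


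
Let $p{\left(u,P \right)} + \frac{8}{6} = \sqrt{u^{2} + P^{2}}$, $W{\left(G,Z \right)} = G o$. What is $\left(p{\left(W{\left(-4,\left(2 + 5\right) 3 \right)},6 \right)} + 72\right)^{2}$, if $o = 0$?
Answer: $\frac{52900}{9} \approx 5877.8$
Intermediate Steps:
$W{\left(G,Z \right)} = 0$ ($W{\left(G,Z \right)} = G 0 = 0$)
$p{\left(u,P \right)} = - \frac{4}{3} + \sqrt{P^{2} + u^{2}}$ ($p{\left(u,P \right)} = - \frac{4}{3} + \sqrt{u^{2} + P^{2}} = - \frac{4}{3} + \sqrt{P^{2} + u^{2}}$)
$\left(p{\left(W{\left(-4,\left(2 + 5\right) 3 \right)},6 \right)} + 72\right)^{2} = \left(\left(- \frac{4}{3} + \sqrt{6^{2} + 0^{2}}\right) + 72\right)^{2} = \left(\left(- \frac{4}{3} + \sqrt{36 + 0}\right) + 72\right)^{2} = \left(\left(- \frac{4}{3} + \sqrt{36}\right) + 72\right)^{2} = \left(\left(- \frac{4}{3} + 6\right) + 72\right)^{2} = \left(\frac{14}{3} + 72\right)^{2} = \left(\frac{230}{3}\right)^{2} = \frac{52900}{9}$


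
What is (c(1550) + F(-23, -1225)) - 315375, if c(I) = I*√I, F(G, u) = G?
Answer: -315398 + 7750*√62 ≈ -2.5437e+5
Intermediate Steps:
c(I) = I^(3/2)
(c(1550) + F(-23, -1225)) - 315375 = (1550^(3/2) - 23) - 315375 = (7750*√62 - 23) - 315375 = (-23 + 7750*√62) - 315375 = -315398 + 7750*√62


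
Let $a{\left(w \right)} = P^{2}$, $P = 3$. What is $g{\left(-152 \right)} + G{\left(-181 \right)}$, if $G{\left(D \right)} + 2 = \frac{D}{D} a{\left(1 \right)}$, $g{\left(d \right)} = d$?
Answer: $-145$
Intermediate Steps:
$a{\left(w \right)} = 9$ ($a{\left(w \right)} = 3^{2} = 9$)
$G{\left(D \right)} = 7$ ($G{\left(D \right)} = -2 + \frac{D}{D} 9 = -2 + 1 \cdot 9 = -2 + 9 = 7$)
$g{\left(-152 \right)} + G{\left(-181 \right)} = -152 + 7 = -145$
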